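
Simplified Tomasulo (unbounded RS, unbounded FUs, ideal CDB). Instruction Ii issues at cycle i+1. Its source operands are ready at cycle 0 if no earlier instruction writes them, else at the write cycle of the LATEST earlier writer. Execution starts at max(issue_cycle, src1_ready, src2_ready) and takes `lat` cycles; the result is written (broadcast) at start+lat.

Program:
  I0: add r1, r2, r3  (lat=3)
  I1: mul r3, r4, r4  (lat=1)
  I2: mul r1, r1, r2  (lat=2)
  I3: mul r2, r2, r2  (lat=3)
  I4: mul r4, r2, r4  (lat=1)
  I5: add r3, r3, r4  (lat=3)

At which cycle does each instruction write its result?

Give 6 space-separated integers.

Answer: 4 3 6 7 8 11

Derivation:
I0 add r1: issue@1 deps=(None,None) exec_start@1 write@4
I1 mul r3: issue@2 deps=(None,None) exec_start@2 write@3
I2 mul r1: issue@3 deps=(0,None) exec_start@4 write@6
I3 mul r2: issue@4 deps=(None,None) exec_start@4 write@7
I4 mul r4: issue@5 deps=(3,None) exec_start@7 write@8
I5 add r3: issue@6 deps=(1,4) exec_start@8 write@11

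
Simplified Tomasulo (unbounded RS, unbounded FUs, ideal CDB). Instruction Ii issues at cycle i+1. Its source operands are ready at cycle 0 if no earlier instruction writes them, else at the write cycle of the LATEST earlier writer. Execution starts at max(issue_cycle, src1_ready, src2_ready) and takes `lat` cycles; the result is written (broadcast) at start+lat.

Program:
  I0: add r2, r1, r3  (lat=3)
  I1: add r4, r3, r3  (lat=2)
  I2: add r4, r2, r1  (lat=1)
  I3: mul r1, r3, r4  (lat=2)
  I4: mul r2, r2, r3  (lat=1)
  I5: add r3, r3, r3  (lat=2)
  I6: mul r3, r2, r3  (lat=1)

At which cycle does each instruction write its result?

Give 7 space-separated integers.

Answer: 4 4 5 7 6 8 9

Derivation:
I0 add r2: issue@1 deps=(None,None) exec_start@1 write@4
I1 add r4: issue@2 deps=(None,None) exec_start@2 write@4
I2 add r4: issue@3 deps=(0,None) exec_start@4 write@5
I3 mul r1: issue@4 deps=(None,2) exec_start@5 write@7
I4 mul r2: issue@5 deps=(0,None) exec_start@5 write@6
I5 add r3: issue@6 deps=(None,None) exec_start@6 write@8
I6 mul r3: issue@7 deps=(4,5) exec_start@8 write@9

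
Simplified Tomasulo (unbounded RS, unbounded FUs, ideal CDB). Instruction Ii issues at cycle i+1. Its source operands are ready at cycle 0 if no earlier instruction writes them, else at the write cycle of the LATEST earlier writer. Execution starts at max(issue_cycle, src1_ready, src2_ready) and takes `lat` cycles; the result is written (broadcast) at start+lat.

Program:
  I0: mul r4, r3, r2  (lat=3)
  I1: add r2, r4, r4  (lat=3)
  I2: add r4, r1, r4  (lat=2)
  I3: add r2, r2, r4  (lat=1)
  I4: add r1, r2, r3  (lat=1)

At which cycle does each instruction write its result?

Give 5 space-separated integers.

Answer: 4 7 6 8 9

Derivation:
I0 mul r4: issue@1 deps=(None,None) exec_start@1 write@4
I1 add r2: issue@2 deps=(0,0) exec_start@4 write@7
I2 add r4: issue@3 deps=(None,0) exec_start@4 write@6
I3 add r2: issue@4 deps=(1,2) exec_start@7 write@8
I4 add r1: issue@5 deps=(3,None) exec_start@8 write@9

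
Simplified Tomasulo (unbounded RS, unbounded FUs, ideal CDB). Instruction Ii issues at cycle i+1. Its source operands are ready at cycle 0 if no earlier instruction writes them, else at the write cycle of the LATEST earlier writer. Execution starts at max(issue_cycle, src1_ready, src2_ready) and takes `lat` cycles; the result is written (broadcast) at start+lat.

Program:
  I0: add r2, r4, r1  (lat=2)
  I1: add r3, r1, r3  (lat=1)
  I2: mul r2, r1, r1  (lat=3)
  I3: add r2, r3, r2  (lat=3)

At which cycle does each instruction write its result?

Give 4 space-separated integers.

I0 add r2: issue@1 deps=(None,None) exec_start@1 write@3
I1 add r3: issue@2 deps=(None,None) exec_start@2 write@3
I2 mul r2: issue@3 deps=(None,None) exec_start@3 write@6
I3 add r2: issue@4 deps=(1,2) exec_start@6 write@9

Answer: 3 3 6 9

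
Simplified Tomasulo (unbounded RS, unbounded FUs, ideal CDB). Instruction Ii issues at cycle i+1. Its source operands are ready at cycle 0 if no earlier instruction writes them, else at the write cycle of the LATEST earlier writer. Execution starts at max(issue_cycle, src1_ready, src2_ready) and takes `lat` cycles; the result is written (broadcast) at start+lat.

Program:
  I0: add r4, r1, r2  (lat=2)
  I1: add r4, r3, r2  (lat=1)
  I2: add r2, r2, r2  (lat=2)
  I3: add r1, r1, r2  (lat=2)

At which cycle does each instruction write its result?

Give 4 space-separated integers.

Answer: 3 3 5 7

Derivation:
I0 add r4: issue@1 deps=(None,None) exec_start@1 write@3
I1 add r4: issue@2 deps=(None,None) exec_start@2 write@3
I2 add r2: issue@3 deps=(None,None) exec_start@3 write@5
I3 add r1: issue@4 deps=(None,2) exec_start@5 write@7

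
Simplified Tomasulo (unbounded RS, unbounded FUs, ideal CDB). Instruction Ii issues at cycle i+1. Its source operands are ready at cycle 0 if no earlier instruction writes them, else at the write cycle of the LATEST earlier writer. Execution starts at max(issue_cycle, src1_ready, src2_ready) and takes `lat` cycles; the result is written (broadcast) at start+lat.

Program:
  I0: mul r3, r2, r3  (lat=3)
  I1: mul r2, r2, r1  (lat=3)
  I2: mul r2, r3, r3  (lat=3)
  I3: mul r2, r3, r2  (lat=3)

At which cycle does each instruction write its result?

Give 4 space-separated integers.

I0 mul r3: issue@1 deps=(None,None) exec_start@1 write@4
I1 mul r2: issue@2 deps=(None,None) exec_start@2 write@5
I2 mul r2: issue@3 deps=(0,0) exec_start@4 write@7
I3 mul r2: issue@4 deps=(0,2) exec_start@7 write@10

Answer: 4 5 7 10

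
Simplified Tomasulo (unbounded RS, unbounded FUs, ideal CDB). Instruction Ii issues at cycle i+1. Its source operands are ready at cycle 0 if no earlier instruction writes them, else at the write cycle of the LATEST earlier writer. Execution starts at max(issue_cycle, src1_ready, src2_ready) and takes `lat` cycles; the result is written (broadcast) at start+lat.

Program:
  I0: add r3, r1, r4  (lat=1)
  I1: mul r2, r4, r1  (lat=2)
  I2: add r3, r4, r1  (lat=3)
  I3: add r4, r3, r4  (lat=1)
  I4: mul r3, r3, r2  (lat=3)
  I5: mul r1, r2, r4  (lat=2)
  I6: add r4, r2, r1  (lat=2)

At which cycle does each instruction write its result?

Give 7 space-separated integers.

Answer: 2 4 6 7 9 9 11

Derivation:
I0 add r3: issue@1 deps=(None,None) exec_start@1 write@2
I1 mul r2: issue@2 deps=(None,None) exec_start@2 write@4
I2 add r3: issue@3 deps=(None,None) exec_start@3 write@6
I3 add r4: issue@4 deps=(2,None) exec_start@6 write@7
I4 mul r3: issue@5 deps=(2,1) exec_start@6 write@9
I5 mul r1: issue@6 deps=(1,3) exec_start@7 write@9
I6 add r4: issue@7 deps=(1,5) exec_start@9 write@11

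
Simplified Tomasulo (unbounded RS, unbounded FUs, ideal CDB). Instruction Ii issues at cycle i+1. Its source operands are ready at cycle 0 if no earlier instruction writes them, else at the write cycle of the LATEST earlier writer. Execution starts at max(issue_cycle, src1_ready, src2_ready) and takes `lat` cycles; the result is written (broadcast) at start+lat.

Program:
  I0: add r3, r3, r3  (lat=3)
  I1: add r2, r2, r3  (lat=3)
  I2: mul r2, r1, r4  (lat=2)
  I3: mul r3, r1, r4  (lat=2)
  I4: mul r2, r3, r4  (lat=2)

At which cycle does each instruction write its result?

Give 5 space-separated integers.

Answer: 4 7 5 6 8

Derivation:
I0 add r3: issue@1 deps=(None,None) exec_start@1 write@4
I1 add r2: issue@2 deps=(None,0) exec_start@4 write@7
I2 mul r2: issue@3 deps=(None,None) exec_start@3 write@5
I3 mul r3: issue@4 deps=(None,None) exec_start@4 write@6
I4 mul r2: issue@5 deps=(3,None) exec_start@6 write@8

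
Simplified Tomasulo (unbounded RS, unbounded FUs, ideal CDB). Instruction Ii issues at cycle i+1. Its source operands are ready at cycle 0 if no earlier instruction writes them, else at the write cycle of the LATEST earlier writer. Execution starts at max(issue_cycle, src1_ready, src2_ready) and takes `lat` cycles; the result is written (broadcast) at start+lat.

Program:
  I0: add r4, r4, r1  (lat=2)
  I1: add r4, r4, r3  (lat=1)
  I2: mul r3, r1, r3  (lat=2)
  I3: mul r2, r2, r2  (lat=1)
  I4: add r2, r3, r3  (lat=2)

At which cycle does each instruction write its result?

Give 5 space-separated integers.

I0 add r4: issue@1 deps=(None,None) exec_start@1 write@3
I1 add r4: issue@2 deps=(0,None) exec_start@3 write@4
I2 mul r3: issue@3 deps=(None,None) exec_start@3 write@5
I3 mul r2: issue@4 deps=(None,None) exec_start@4 write@5
I4 add r2: issue@5 deps=(2,2) exec_start@5 write@7

Answer: 3 4 5 5 7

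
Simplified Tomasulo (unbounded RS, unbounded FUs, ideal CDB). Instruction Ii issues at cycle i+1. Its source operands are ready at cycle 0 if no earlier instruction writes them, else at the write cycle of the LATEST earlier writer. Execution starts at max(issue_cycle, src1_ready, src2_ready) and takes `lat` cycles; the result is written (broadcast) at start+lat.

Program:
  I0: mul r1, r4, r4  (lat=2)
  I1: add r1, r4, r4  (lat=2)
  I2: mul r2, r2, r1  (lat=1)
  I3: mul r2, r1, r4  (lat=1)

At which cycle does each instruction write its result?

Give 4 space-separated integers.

Answer: 3 4 5 5

Derivation:
I0 mul r1: issue@1 deps=(None,None) exec_start@1 write@3
I1 add r1: issue@2 deps=(None,None) exec_start@2 write@4
I2 mul r2: issue@3 deps=(None,1) exec_start@4 write@5
I3 mul r2: issue@4 deps=(1,None) exec_start@4 write@5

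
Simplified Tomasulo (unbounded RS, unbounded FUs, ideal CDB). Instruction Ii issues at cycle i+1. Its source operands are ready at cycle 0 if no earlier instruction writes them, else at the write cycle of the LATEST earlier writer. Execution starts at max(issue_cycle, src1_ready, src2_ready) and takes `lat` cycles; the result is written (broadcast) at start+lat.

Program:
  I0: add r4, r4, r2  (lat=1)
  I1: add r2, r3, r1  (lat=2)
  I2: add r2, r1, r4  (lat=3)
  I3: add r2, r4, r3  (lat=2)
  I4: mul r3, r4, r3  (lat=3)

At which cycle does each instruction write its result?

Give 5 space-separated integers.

Answer: 2 4 6 6 8

Derivation:
I0 add r4: issue@1 deps=(None,None) exec_start@1 write@2
I1 add r2: issue@2 deps=(None,None) exec_start@2 write@4
I2 add r2: issue@3 deps=(None,0) exec_start@3 write@6
I3 add r2: issue@4 deps=(0,None) exec_start@4 write@6
I4 mul r3: issue@5 deps=(0,None) exec_start@5 write@8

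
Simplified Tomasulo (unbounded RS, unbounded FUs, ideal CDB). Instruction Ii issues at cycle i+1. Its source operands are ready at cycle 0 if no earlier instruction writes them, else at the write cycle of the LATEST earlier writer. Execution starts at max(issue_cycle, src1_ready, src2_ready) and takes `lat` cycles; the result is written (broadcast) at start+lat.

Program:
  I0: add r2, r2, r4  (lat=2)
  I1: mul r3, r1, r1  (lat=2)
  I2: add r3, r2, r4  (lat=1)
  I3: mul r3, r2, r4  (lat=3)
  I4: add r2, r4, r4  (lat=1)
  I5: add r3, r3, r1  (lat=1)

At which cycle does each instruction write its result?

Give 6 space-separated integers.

Answer: 3 4 4 7 6 8

Derivation:
I0 add r2: issue@1 deps=(None,None) exec_start@1 write@3
I1 mul r3: issue@2 deps=(None,None) exec_start@2 write@4
I2 add r3: issue@3 deps=(0,None) exec_start@3 write@4
I3 mul r3: issue@4 deps=(0,None) exec_start@4 write@7
I4 add r2: issue@5 deps=(None,None) exec_start@5 write@6
I5 add r3: issue@6 deps=(3,None) exec_start@7 write@8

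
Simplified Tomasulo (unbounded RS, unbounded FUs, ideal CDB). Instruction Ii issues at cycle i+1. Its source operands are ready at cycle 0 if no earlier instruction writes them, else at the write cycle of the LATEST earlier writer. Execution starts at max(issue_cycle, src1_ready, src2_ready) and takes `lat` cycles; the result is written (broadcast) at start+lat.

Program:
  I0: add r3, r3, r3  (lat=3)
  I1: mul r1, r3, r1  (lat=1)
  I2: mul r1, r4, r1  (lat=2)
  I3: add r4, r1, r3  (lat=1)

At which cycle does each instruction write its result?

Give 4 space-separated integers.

I0 add r3: issue@1 deps=(None,None) exec_start@1 write@4
I1 mul r1: issue@2 deps=(0,None) exec_start@4 write@5
I2 mul r1: issue@3 deps=(None,1) exec_start@5 write@7
I3 add r4: issue@4 deps=(2,0) exec_start@7 write@8

Answer: 4 5 7 8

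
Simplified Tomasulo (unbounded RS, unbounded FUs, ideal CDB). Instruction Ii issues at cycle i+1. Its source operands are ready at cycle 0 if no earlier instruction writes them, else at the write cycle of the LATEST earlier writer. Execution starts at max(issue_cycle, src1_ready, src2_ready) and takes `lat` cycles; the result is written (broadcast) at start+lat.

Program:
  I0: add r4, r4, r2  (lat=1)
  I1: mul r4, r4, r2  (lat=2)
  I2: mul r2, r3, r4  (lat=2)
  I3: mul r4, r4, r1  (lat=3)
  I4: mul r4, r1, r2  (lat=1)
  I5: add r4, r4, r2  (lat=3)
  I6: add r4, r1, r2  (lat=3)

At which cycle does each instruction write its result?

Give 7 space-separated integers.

Answer: 2 4 6 7 7 10 10

Derivation:
I0 add r4: issue@1 deps=(None,None) exec_start@1 write@2
I1 mul r4: issue@2 deps=(0,None) exec_start@2 write@4
I2 mul r2: issue@3 deps=(None,1) exec_start@4 write@6
I3 mul r4: issue@4 deps=(1,None) exec_start@4 write@7
I4 mul r4: issue@5 deps=(None,2) exec_start@6 write@7
I5 add r4: issue@6 deps=(4,2) exec_start@7 write@10
I6 add r4: issue@7 deps=(None,2) exec_start@7 write@10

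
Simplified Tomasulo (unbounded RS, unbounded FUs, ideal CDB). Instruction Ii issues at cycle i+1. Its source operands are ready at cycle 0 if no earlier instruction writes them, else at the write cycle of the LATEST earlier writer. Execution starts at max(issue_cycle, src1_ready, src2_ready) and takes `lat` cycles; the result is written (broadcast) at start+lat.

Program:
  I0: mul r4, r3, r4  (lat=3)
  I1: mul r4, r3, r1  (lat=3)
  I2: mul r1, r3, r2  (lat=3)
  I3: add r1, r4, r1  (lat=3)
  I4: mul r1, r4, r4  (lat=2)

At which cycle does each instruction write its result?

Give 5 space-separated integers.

I0 mul r4: issue@1 deps=(None,None) exec_start@1 write@4
I1 mul r4: issue@2 deps=(None,None) exec_start@2 write@5
I2 mul r1: issue@3 deps=(None,None) exec_start@3 write@6
I3 add r1: issue@4 deps=(1,2) exec_start@6 write@9
I4 mul r1: issue@5 deps=(1,1) exec_start@5 write@7

Answer: 4 5 6 9 7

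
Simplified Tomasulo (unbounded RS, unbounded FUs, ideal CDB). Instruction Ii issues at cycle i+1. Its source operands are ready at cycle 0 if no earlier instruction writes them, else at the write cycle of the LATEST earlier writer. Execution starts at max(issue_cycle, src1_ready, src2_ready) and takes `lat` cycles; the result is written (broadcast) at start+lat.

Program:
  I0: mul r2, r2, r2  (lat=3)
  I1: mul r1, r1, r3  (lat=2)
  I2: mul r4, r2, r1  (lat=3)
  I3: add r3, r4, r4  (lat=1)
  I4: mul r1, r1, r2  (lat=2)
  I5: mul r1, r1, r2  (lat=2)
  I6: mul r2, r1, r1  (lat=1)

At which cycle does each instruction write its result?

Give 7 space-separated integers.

Answer: 4 4 7 8 7 9 10

Derivation:
I0 mul r2: issue@1 deps=(None,None) exec_start@1 write@4
I1 mul r1: issue@2 deps=(None,None) exec_start@2 write@4
I2 mul r4: issue@3 deps=(0,1) exec_start@4 write@7
I3 add r3: issue@4 deps=(2,2) exec_start@7 write@8
I4 mul r1: issue@5 deps=(1,0) exec_start@5 write@7
I5 mul r1: issue@6 deps=(4,0) exec_start@7 write@9
I6 mul r2: issue@7 deps=(5,5) exec_start@9 write@10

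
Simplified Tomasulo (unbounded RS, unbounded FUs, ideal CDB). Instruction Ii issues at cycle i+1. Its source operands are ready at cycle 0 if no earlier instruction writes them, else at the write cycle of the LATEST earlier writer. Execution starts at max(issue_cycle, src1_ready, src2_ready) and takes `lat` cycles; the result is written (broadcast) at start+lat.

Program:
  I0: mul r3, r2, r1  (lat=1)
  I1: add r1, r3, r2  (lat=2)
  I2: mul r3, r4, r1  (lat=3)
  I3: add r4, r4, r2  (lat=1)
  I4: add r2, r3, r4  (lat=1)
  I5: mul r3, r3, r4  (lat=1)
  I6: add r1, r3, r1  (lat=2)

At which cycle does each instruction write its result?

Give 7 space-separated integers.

I0 mul r3: issue@1 deps=(None,None) exec_start@1 write@2
I1 add r1: issue@2 deps=(0,None) exec_start@2 write@4
I2 mul r3: issue@3 deps=(None,1) exec_start@4 write@7
I3 add r4: issue@4 deps=(None,None) exec_start@4 write@5
I4 add r2: issue@5 deps=(2,3) exec_start@7 write@8
I5 mul r3: issue@6 deps=(2,3) exec_start@7 write@8
I6 add r1: issue@7 deps=(5,1) exec_start@8 write@10

Answer: 2 4 7 5 8 8 10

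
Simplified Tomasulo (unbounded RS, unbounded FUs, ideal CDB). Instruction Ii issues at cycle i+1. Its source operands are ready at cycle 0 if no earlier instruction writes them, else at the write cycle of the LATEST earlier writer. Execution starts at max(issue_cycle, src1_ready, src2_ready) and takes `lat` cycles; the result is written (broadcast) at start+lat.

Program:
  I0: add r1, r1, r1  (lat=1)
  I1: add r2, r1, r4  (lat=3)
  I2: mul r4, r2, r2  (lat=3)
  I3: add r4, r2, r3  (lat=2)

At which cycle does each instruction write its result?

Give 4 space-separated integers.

I0 add r1: issue@1 deps=(None,None) exec_start@1 write@2
I1 add r2: issue@2 deps=(0,None) exec_start@2 write@5
I2 mul r4: issue@3 deps=(1,1) exec_start@5 write@8
I3 add r4: issue@4 deps=(1,None) exec_start@5 write@7

Answer: 2 5 8 7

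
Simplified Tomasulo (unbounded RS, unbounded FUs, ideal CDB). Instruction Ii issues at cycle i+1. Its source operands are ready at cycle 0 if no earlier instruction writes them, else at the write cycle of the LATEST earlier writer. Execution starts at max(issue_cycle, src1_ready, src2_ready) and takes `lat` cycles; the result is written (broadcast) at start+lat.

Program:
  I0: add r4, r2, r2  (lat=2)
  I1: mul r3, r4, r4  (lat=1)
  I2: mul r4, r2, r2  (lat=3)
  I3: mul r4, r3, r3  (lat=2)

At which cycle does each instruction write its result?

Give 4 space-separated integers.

Answer: 3 4 6 6

Derivation:
I0 add r4: issue@1 deps=(None,None) exec_start@1 write@3
I1 mul r3: issue@2 deps=(0,0) exec_start@3 write@4
I2 mul r4: issue@3 deps=(None,None) exec_start@3 write@6
I3 mul r4: issue@4 deps=(1,1) exec_start@4 write@6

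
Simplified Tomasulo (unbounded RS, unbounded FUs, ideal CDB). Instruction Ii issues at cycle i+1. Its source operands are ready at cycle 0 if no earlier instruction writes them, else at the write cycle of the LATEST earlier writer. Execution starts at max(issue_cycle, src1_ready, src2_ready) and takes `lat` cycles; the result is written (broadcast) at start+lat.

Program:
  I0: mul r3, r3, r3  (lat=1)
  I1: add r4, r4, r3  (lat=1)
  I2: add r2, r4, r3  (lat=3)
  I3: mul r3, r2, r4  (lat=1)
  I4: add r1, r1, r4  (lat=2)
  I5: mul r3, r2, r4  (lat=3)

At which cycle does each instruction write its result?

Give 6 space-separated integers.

I0 mul r3: issue@1 deps=(None,None) exec_start@1 write@2
I1 add r4: issue@2 deps=(None,0) exec_start@2 write@3
I2 add r2: issue@3 deps=(1,0) exec_start@3 write@6
I3 mul r3: issue@4 deps=(2,1) exec_start@6 write@7
I4 add r1: issue@5 deps=(None,1) exec_start@5 write@7
I5 mul r3: issue@6 deps=(2,1) exec_start@6 write@9

Answer: 2 3 6 7 7 9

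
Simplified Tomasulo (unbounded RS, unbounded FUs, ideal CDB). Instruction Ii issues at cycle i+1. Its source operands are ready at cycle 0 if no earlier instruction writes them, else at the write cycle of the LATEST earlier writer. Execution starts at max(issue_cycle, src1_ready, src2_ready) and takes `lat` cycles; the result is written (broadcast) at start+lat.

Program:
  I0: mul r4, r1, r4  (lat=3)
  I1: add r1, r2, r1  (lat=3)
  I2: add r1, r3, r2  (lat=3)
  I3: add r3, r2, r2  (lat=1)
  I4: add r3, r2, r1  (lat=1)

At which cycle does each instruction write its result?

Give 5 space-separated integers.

I0 mul r4: issue@1 deps=(None,None) exec_start@1 write@4
I1 add r1: issue@2 deps=(None,None) exec_start@2 write@5
I2 add r1: issue@3 deps=(None,None) exec_start@3 write@6
I3 add r3: issue@4 deps=(None,None) exec_start@4 write@5
I4 add r3: issue@5 deps=(None,2) exec_start@6 write@7

Answer: 4 5 6 5 7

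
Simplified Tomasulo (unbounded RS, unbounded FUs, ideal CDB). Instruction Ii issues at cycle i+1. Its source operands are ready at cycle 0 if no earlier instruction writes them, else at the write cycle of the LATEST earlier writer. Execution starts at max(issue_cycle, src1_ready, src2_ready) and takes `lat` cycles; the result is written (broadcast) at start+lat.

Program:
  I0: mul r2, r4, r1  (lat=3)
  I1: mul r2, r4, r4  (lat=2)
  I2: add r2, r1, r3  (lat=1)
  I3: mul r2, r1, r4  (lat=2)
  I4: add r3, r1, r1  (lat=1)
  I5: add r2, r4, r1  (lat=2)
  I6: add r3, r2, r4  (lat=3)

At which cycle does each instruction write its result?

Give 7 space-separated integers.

Answer: 4 4 4 6 6 8 11

Derivation:
I0 mul r2: issue@1 deps=(None,None) exec_start@1 write@4
I1 mul r2: issue@2 deps=(None,None) exec_start@2 write@4
I2 add r2: issue@3 deps=(None,None) exec_start@3 write@4
I3 mul r2: issue@4 deps=(None,None) exec_start@4 write@6
I4 add r3: issue@5 deps=(None,None) exec_start@5 write@6
I5 add r2: issue@6 deps=(None,None) exec_start@6 write@8
I6 add r3: issue@7 deps=(5,None) exec_start@8 write@11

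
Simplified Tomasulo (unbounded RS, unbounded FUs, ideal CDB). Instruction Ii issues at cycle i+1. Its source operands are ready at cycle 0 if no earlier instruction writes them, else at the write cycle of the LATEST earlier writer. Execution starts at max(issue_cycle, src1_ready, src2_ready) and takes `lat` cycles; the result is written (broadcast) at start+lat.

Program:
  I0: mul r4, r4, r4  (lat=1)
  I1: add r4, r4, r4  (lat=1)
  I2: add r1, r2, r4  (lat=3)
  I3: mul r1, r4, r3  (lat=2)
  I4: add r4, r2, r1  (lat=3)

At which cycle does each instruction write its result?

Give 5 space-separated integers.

Answer: 2 3 6 6 9

Derivation:
I0 mul r4: issue@1 deps=(None,None) exec_start@1 write@2
I1 add r4: issue@2 deps=(0,0) exec_start@2 write@3
I2 add r1: issue@3 deps=(None,1) exec_start@3 write@6
I3 mul r1: issue@4 deps=(1,None) exec_start@4 write@6
I4 add r4: issue@5 deps=(None,3) exec_start@6 write@9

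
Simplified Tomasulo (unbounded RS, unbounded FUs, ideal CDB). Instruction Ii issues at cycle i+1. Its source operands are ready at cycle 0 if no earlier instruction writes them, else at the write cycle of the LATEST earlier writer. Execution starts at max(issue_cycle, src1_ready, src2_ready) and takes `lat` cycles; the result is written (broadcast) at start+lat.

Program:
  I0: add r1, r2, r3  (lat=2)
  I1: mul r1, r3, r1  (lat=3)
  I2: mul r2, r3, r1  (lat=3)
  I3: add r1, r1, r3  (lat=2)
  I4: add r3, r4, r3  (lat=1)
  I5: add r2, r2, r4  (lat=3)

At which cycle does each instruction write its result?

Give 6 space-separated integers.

I0 add r1: issue@1 deps=(None,None) exec_start@1 write@3
I1 mul r1: issue@2 deps=(None,0) exec_start@3 write@6
I2 mul r2: issue@3 deps=(None,1) exec_start@6 write@9
I3 add r1: issue@4 deps=(1,None) exec_start@6 write@8
I4 add r3: issue@5 deps=(None,None) exec_start@5 write@6
I5 add r2: issue@6 deps=(2,None) exec_start@9 write@12

Answer: 3 6 9 8 6 12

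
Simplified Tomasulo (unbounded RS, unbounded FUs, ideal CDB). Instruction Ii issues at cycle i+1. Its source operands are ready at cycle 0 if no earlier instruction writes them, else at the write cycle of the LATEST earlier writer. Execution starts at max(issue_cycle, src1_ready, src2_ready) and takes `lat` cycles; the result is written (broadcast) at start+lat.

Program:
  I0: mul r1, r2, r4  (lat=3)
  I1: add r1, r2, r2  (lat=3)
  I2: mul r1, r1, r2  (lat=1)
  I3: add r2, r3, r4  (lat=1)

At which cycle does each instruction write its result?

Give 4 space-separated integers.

Answer: 4 5 6 5

Derivation:
I0 mul r1: issue@1 deps=(None,None) exec_start@1 write@4
I1 add r1: issue@2 deps=(None,None) exec_start@2 write@5
I2 mul r1: issue@3 deps=(1,None) exec_start@5 write@6
I3 add r2: issue@4 deps=(None,None) exec_start@4 write@5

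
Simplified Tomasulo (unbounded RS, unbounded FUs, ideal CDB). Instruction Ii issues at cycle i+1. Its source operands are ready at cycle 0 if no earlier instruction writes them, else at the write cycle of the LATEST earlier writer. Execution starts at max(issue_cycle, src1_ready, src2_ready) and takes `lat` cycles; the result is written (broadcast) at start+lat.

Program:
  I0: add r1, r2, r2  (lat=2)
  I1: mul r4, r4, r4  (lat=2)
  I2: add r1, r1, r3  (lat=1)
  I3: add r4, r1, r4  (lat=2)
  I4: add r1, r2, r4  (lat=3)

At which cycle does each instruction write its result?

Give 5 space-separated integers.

Answer: 3 4 4 6 9

Derivation:
I0 add r1: issue@1 deps=(None,None) exec_start@1 write@3
I1 mul r4: issue@2 deps=(None,None) exec_start@2 write@4
I2 add r1: issue@3 deps=(0,None) exec_start@3 write@4
I3 add r4: issue@4 deps=(2,1) exec_start@4 write@6
I4 add r1: issue@5 deps=(None,3) exec_start@6 write@9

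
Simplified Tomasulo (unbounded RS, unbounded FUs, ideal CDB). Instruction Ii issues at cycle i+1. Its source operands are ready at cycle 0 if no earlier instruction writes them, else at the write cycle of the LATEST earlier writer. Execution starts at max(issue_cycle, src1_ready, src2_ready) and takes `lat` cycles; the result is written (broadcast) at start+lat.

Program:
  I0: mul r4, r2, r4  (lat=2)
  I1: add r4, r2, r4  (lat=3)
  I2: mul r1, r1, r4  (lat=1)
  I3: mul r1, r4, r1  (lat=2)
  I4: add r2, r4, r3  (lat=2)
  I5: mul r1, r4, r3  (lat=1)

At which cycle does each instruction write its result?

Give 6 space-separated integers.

I0 mul r4: issue@1 deps=(None,None) exec_start@1 write@3
I1 add r4: issue@2 deps=(None,0) exec_start@3 write@6
I2 mul r1: issue@3 deps=(None,1) exec_start@6 write@7
I3 mul r1: issue@4 deps=(1,2) exec_start@7 write@9
I4 add r2: issue@5 deps=(1,None) exec_start@6 write@8
I5 mul r1: issue@6 deps=(1,None) exec_start@6 write@7

Answer: 3 6 7 9 8 7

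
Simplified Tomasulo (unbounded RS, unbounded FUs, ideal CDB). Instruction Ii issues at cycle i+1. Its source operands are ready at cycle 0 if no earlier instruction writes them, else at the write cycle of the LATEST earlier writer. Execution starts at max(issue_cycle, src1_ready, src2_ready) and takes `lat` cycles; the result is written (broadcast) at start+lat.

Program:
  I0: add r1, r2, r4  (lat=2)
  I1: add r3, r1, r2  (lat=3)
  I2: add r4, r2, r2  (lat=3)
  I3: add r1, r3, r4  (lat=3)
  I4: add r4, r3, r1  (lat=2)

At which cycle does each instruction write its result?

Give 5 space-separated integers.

Answer: 3 6 6 9 11

Derivation:
I0 add r1: issue@1 deps=(None,None) exec_start@1 write@3
I1 add r3: issue@2 deps=(0,None) exec_start@3 write@6
I2 add r4: issue@3 deps=(None,None) exec_start@3 write@6
I3 add r1: issue@4 deps=(1,2) exec_start@6 write@9
I4 add r4: issue@5 deps=(1,3) exec_start@9 write@11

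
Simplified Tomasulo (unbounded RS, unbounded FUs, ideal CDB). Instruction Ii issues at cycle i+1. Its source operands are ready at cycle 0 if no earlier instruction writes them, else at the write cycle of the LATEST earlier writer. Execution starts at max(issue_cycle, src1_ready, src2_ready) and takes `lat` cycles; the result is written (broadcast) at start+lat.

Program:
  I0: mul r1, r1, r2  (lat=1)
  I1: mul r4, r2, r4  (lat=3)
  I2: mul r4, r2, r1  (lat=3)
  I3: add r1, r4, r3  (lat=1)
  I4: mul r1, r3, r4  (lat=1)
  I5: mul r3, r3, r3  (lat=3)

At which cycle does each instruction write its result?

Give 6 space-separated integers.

Answer: 2 5 6 7 7 9

Derivation:
I0 mul r1: issue@1 deps=(None,None) exec_start@1 write@2
I1 mul r4: issue@2 deps=(None,None) exec_start@2 write@5
I2 mul r4: issue@3 deps=(None,0) exec_start@3 write@6
I3 add r1: issue@4 deps=(2,None) exec_start@6 write@7
I4 mul r1: issue@5 deps=(None,2) exec_start@6 write@7
I5 mul r3: issue@6 deps=(None,None) exec_start@6 write@9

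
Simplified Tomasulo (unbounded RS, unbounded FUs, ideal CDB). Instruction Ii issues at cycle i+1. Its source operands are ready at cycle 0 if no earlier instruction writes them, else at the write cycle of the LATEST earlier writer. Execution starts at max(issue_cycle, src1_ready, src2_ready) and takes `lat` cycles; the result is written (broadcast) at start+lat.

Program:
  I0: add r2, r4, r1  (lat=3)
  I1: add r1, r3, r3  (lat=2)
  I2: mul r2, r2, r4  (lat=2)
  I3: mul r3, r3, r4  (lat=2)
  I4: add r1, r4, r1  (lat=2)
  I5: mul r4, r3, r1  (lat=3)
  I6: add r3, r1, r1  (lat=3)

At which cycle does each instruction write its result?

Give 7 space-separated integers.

I0 add r2: issue@1 deps=(None,None) exec_start@1 write@4
I1 add r1: issue@2 deps=(None,None) exec_start@2 write@4
I2 mul r2: issue@3 deps=(0,None) exec_start@4 write@6
I3 mul r3: issue@4 deps=(None,None) exec_start@4 write@6
I4 add r1: issue@5 deps=(None,1) exec_start@5 write@7
I5 mul r4: issue@6 deps=(3,4) exec_start@7 write@10
I6 add r3: issue@7 deps=(4,4) exec_start@7 write@10

Answer: 4 4 6 6 7 10 10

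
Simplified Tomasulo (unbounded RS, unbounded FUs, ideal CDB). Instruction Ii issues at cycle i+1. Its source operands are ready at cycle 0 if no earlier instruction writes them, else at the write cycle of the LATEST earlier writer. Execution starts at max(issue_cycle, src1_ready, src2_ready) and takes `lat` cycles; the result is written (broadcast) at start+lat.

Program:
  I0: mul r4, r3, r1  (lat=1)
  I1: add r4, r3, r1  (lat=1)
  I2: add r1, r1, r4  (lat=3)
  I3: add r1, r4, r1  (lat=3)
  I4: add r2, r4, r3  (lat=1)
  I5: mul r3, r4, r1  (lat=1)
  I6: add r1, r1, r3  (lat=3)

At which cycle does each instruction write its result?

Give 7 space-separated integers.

Answer: 2 3 6 9 6 10 13

Derivation:
I0 mul r4: issue@1 deps=(None,None) exec_start@1 write@2
I1 add r4: issue@2 deps=(None,None) exec_start@2 write@3
I2 add r1: issue@3 deps=(None,1) exec_start@3 write@6
I3 add r1: issue@4 deps=(1,2) exec_start@6 write@9
I4 add r2: issue@5 deps=(1,None) exec_start@5 write@6
I5 mul r3: issue@6 deps=(1,3) exec_start@9 write@10
I6 add r1: issue@7 deps=(3,5) exec_start@10 write@13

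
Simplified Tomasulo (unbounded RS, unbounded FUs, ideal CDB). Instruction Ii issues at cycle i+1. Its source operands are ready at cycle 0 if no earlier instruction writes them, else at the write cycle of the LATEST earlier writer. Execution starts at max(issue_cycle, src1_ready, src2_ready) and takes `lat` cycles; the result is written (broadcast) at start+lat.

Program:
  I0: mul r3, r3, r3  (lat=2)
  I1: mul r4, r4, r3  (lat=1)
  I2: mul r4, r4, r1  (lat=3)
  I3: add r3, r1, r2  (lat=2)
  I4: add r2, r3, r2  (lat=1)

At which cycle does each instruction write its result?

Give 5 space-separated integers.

I0 mul r3: issue@1 deps=(None,None) exec_start@1 write@3
I1 mul r4: issue@2 deps=(None,0) exec_start@3 write@4
I2 mul r4: issue@3 deps=(1,None) exec_start@4 write@7
I3 add r3: issue@4 deps=(None,None) exec_start@4 write@6
I4 add r2: issue@5 deps=(3,None) exec_start@6 write@7

Answer: 3 4 7 6 7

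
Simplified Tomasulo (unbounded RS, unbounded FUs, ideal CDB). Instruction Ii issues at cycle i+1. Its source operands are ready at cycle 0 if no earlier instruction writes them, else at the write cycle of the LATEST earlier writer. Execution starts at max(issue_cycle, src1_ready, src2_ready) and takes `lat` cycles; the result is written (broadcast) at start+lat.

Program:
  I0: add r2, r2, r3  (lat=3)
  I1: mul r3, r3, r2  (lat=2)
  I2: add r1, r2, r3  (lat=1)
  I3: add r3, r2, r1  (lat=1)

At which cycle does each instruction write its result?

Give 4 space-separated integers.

Answer: 4 6 7 8

Derivation:
I0 add r2: issue@1 deps=(None,None) exec_start@1 write@4
I1 mul r3: issue@2 deps=(None,0) exec_start@4 write@6
I2 add r1: issue@3 deps=(0,1) exec_start@6 write@7
I3 add r3: issue@4 deps=(0,2) exec_start@7 write@8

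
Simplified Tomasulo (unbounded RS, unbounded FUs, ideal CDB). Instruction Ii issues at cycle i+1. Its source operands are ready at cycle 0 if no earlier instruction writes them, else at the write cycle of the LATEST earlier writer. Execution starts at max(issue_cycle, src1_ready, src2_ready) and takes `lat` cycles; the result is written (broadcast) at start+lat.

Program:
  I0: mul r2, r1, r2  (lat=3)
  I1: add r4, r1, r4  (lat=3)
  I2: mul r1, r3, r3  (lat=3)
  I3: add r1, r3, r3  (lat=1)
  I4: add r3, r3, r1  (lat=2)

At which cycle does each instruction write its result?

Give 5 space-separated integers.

I0 mul r2: issue@1 deps=(None,None) exec_start@1 write@4
I1 add r4: issue@2 deps=(None,None) exec_start@2 write@5
I2 mul r1: issue@3 deps=(None,None) exec_start@3 write@6
I3 add r1: issue@4 deps=(None,None) exec_start@4 write@5
I4 add r3: issue@5 deps=(None,3) exec_start@5 write@7

Answer: 4 5 6 5 7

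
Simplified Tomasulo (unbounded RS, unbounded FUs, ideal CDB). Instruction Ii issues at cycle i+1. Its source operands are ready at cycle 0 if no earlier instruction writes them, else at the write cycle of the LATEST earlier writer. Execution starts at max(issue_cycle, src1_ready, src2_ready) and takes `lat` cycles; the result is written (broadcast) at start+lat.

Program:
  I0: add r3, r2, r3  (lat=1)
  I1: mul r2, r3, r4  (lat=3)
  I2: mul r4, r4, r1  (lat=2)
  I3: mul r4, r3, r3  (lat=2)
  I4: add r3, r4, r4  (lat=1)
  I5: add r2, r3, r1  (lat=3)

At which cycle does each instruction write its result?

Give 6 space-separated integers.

Answer: 2 5 5 6 7 10

Derivation:
I0 add r3: issue@1 deps=(None,None) exec_start@1 write@2
I1 mul r2: issue@2 deps=(0,None) exec_start@2 write@5
I2 mul r4: issue@3 deps=(None,None) exec_start@3 write@5
I3 mul r4: issue@4 deps=(0,0) exec_start@4 write@6
I4 add r3: issue@5 deps=(3,3) exec_start@6 write@7
I5 add r2: issue@6 deps=(4,None) exec_start@7 write@10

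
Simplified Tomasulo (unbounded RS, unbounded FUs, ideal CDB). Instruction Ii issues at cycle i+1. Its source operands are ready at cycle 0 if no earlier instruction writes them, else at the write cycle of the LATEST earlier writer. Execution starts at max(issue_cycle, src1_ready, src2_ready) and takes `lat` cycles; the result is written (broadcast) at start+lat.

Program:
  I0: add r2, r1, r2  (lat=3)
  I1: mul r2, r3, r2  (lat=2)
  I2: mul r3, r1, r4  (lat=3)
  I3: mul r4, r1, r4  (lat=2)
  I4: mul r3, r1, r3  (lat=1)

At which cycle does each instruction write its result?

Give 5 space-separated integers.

Answer: 4 6 6 6 7

Derivation:
I0 add r2: issue@1 deps=(None,None) exec_start@1 write@4
I1 mul r2: issue@2 deps=(None,0) exec_start@4 write@6
I2 mul r3: issue@3 deps=(None,None) exec_start@3 write@6
I3 mul r4: issue@4 deps=(None,None) exec_start@4 write@6
I4 mul r3: issue@5 deps=(None,2) exec_start@6 write@7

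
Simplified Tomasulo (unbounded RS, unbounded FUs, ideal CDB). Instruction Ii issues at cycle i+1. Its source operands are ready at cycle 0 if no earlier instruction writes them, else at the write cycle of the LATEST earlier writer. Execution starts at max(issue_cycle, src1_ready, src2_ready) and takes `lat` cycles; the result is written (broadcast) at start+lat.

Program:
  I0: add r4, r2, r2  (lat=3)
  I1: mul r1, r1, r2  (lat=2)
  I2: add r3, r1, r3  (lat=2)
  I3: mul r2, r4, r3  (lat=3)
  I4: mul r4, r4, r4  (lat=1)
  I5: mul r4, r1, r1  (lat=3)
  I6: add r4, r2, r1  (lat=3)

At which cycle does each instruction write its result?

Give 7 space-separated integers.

I0 add r4: issue@1 deps=(None,None) exec_start@1 write@4
I1 mul r1: issue@2 deps=(None,None) exec_start@2 write@4
I2 add r3: issue@3 deps=(1,None) exec_start@4 write@6
I3 mul r2: issue@4 deps=(0,2) exec_start@6 write@9
I4 mul r4: issue@5 deps=(0,0) exec_start@5 write@6
I5 mul r4: issue@6 deps=(1,1) exec_start@6 write@9
I6 add r4: issue@7 deps=(3,1) exec_start@9 write@12

Answer: 4 4 6 9 6 9 12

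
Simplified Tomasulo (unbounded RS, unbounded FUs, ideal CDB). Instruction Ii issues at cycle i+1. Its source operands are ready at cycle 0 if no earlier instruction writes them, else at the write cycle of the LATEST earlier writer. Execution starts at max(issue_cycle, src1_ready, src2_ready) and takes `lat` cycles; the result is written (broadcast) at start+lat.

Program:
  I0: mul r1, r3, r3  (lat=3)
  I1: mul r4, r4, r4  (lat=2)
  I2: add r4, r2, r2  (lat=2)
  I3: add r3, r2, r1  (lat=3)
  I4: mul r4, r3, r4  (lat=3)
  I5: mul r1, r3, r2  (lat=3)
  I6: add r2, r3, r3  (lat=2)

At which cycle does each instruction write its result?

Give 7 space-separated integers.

I0 mul r1: issue@1 deps=(None,None) exec_start@1 write@4
I1 mul r4: issue@2 deps=(None,None) exec_start@2 write@4
I2 add r4: issue@3 deps=(None,None) exec_start@3 write@5
I3 add r3: issue@4 deps=(None,0) exec_start@4 write@7
I4 mul r4: issue@5 deps=(3,2) exec_start@7 write@10
I5 mul r1: issue@6 deps=(3,None) exec_start@7 write@10
I6 add r2: issue@7 deps=(3,3) exec_start@7 write@9

Answer: 4 4 5 7 10 10 9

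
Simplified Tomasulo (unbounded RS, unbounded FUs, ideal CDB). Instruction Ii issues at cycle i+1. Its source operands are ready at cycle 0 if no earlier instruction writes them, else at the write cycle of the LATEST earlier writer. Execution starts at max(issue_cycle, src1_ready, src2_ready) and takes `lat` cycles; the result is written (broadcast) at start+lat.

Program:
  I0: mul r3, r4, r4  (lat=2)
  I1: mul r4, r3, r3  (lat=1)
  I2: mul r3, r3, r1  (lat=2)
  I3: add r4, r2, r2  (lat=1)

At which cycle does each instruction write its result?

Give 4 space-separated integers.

Answer: 3 4 5 5

Derivation:
I0 mul r3: issue@1 deps=(None,None) exec_start@1 write@3
I1 mul r4: issue@2 deps=(0,0) exec_start@3 write@4
I2 mul r3: issue@3 deps=(0,None) exec_start@3 write@5
I3 add r4: issue@4 deps=(None,None) exec_start@4 write@5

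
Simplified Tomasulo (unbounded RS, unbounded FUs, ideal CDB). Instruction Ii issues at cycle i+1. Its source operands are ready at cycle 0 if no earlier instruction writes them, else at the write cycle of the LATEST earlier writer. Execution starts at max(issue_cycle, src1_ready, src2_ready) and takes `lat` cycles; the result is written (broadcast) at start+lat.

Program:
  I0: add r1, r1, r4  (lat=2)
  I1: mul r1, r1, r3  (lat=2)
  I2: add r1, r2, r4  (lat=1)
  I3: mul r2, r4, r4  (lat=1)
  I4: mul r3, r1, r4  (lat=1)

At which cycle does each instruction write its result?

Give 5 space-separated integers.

I0 add r1: issue@1 deps=(None,None) exec_start@1 write@3
I1 mul r1: issue@2 deps=(0,None) exec_start@3 write@5
I2 add r1: issue@3 deps=(None,None) exec_start@3 write@4
I3 mul r2: issue@4 deps=(None,None) exec_start@4 write@5
I4 mul r3: issue@5 deps=(2,None) exec_start@5 write@6

Answer: 3 5 4 5 6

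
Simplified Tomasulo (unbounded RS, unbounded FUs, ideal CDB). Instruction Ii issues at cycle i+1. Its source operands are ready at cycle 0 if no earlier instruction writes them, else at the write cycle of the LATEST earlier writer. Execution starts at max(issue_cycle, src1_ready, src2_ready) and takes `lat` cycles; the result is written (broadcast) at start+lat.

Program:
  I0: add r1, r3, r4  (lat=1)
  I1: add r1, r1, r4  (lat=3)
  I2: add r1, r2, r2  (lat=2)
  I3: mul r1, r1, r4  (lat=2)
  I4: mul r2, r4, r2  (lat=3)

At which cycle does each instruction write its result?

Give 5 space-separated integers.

Answer: 2 5 5 7 8

Derivation:
I0 add r1: issue@1 deps=(None,None) exec_start@1 write@2
I1 add r1: issue@2 deps=(0,None) exec_start@2 write@5
I2 add r1: issue@3 deps=(None,None) exec_start@3 write@5
I3 mul r1: issue@4 deps=(2,None) exec_start@5 write@7
I4 mul r2: issue@5 deps=(None,None) exec_start@5 write@8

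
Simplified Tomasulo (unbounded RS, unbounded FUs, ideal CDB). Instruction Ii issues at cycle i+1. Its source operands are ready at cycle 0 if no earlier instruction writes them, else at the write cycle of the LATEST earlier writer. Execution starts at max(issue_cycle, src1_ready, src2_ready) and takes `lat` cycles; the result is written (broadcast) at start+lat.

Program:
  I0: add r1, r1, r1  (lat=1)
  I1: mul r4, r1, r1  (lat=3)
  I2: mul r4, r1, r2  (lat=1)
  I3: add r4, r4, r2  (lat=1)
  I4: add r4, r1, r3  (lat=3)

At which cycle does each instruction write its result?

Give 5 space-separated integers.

I0 add r1: issue@1 deps=(None,None) exec_start@1 write@2
I1 mul r4: issue@2 deps=(0,0) exec_start@2 write@5
I2 mul r4: issue@3 deps=(0,None) exec_start@3 write@4
I3 add r4: issue@4 deps=(2,None) exec_start@4 write@5
I4 add r4: issue@5 deps=(0,None) exec_start@5 write@8

Answer: 2 5 4 5 8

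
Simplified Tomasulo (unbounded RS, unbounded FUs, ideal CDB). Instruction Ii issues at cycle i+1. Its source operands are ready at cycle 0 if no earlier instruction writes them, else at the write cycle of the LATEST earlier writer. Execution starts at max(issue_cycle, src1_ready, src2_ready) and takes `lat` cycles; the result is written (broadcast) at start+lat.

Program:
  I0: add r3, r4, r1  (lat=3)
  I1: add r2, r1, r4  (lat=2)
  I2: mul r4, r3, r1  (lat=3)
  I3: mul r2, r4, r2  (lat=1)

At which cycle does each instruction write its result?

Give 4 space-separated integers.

I0 add r3: issue@1 deps=(None,None) exec_start@1 write@4
I1 add r2: issue@2 deps=(None,None) exec_start@2 write@4
I2 mul r4: issue@3 deps=(0,None) exec_start@4 write@7
I3 mul r2: issue@4 deps=(2,1) exec_start@7 write@8

Answer: 4 4 7 8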